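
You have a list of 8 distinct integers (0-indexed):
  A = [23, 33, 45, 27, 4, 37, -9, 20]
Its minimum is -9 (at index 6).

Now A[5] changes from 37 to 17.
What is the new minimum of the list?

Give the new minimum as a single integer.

Answer: -9

Derivation:
Old min = -9 (at index 6)
Change: A[5] 37 -> 17
Changed element was NOT the old min.
  New min = min(old_min, new_val) = min(-9, 17) = -9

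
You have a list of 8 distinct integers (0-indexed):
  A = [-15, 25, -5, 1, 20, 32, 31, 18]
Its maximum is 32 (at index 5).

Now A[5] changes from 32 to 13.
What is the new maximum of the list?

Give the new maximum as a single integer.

Old max = 32 (at index 5)
Change: A[5] 32 -> 13
Changed element WAS the max -> may need rescan.
  Max of remaining elements: 31
  New max = max(13, 31) = 31

Answer: 31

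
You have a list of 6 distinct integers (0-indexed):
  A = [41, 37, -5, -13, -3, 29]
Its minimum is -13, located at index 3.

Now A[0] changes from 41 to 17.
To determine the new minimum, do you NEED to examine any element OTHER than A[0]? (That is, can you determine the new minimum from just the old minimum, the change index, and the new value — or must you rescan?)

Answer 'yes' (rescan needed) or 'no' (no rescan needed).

Answer: no

Derivation:
Old min = -13 at index 3
Change at index 0: 41 -> 17
Index 0 was NOT the min. New min = min(-13, 17). No rescan of other elements needed.
Needs rescan: no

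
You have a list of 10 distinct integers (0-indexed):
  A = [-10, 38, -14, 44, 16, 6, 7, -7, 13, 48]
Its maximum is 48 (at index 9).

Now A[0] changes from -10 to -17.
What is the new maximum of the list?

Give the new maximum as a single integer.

Answer: 48

Derivation:
Old max = 48 (at index 9)
Change: A[0] -10 -> -17
Changed element was NOT the old max.
  New max = max(old_max, new_val) = max(48, -17) = 48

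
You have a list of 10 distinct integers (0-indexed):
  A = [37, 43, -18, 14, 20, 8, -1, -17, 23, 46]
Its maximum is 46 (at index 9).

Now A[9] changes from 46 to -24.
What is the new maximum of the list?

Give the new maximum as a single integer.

Old max = 46 (at index 9)
Change: A[9] 46 -> -24
Changed element WAS the max -> may need rescan.
  Max of remaining elements: 43
  New max = max(-24, 43) = 43

Answer: 43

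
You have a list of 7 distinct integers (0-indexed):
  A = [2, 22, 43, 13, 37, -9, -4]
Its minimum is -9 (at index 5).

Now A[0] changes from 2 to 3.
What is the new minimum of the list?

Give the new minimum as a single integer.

Old min = -9 (at index 5)
Change: A[0] 2 -> 3
Changed element was NOT the old min.
  New min = min(old_min, new_val) = min(-9, 3) = -9

Answer: -9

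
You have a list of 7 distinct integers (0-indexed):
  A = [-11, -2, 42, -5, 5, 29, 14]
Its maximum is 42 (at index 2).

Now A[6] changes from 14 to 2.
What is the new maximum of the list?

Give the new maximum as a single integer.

Answer: 42

Derivation:
Old max = 42 (at index 2)
Change: A[6] 14 -> 2
Changed element was NOT the old max.
  New max = max(old_max, new_val) = max(42, 2) = 42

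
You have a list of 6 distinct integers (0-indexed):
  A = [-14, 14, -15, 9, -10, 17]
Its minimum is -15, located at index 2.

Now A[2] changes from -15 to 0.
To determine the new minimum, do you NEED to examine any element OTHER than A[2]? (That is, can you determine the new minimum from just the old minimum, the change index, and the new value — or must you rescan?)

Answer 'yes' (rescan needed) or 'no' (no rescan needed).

Old min = -15 at index 2
Change at index 2: -15 -> 0
Index 2 WAS the min and new value 0 > old min -15. Must rescan other elements to find the new min.
Needs rescan: yes

Answer: yes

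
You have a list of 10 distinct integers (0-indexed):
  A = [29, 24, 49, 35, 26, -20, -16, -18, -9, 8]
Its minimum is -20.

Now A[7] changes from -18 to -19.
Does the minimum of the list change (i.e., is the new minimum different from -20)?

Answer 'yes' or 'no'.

Answer: no

Derivation:
Old min = -20
Change: A[7] -18 -> -19
Changed element was NOT the min; min changes only if -19 < -20.
New min = -20; changed? no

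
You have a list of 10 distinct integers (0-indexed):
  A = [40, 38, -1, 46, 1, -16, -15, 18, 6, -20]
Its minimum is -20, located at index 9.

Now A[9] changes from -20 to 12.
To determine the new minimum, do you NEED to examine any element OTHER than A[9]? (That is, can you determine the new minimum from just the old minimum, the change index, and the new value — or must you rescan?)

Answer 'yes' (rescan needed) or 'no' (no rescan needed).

Old min = -20 at index 9
Change at index 9: -20 -> 12
Index 9 WAS the min and new value 12 > old min -20. Must rescan other elements to find the new min.
Needs rescan: yes

Answer: yes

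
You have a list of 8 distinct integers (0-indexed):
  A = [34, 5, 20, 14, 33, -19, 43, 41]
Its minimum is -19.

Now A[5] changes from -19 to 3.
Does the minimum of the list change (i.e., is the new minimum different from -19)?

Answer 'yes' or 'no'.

Old min = -19
Change: A[5] -19 -> 3
Changed element was the min; new min must be rechecked.
New min = 3; changed? yes

Answer: yes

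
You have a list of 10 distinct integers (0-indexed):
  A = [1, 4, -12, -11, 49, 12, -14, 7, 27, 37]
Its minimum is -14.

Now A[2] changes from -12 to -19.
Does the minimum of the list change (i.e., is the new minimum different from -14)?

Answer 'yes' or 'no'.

Old min = -14
Change: A[2] -12 -> -19
Changed element was NOT the min; min changes only if -19 < -14.
New min = -19; changed? yes

Answer: yes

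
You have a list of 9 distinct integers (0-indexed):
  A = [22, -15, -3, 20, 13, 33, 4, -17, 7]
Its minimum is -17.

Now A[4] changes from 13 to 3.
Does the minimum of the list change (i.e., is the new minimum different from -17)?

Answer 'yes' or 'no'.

Answer: no

Derivation:
Old min = -17
Change: A[4] 13 -> 3
Changed element was NOT the min; min changes only if 3 < -17.
New min = -17; changed? no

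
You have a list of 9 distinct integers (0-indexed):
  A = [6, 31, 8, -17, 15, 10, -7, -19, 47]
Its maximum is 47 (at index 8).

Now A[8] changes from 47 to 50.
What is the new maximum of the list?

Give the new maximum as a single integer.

Old max = 47 (at index 8)
Change: A[8] 47 -> 50
Changed element WAS the max -> may need rescan.
  Max of remaining elements: 31
  New max = max(50, 31) = 50

Answer: 50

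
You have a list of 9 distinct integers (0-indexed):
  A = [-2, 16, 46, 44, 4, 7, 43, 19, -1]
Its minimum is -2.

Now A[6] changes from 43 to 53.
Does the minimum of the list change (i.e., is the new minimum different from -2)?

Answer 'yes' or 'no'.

Old min = -2
Change: A[6] 43 -> 53
Changed element was NOT the min; min changes only if 53 < -2.
New min = -2; changed? no

Answer: no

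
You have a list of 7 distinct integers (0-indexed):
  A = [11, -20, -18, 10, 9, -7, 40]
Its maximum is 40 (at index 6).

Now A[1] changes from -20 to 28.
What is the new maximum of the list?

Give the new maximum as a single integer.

Answer: 40

Derivation:
Old max = 40 (at index 6)
Change: A[1] -20 -> 28
Changed element was NOT the old max.
  New max = max(old_max, new_val) = max(40, 28) = 40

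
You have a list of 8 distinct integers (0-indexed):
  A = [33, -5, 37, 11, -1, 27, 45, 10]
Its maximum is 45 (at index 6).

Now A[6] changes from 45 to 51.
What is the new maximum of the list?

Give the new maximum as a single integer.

Old max = 45 (at index 6)
Change: A[6] 45 -> 51
Changed element WAS the max -> may need rescan.
  Max of remaining elements: 37
  New max = max(51, 37) = 51

Answer: 51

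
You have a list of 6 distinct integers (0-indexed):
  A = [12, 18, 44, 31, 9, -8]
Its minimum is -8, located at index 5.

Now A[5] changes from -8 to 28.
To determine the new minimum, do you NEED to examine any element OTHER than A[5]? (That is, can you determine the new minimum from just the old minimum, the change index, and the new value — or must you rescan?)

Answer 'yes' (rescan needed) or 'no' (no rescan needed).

Answer: yes

Derivation:
Old min = -8 at index 5
Change at index 5: -8 -> 28
Index 5 WAS the min and new value 28 > old min -8. Must rescan other elements to find the new min.
Needs rescan: yes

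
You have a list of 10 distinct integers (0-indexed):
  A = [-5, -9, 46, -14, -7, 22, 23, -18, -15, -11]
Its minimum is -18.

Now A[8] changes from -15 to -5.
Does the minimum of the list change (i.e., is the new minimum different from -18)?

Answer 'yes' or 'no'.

Answer: no

Derivation:
Old min = -18
Change: A[8] -15 -> -5
Changed element was NOT the min; min changes only if -5 < -18.
New min = -18; changed? no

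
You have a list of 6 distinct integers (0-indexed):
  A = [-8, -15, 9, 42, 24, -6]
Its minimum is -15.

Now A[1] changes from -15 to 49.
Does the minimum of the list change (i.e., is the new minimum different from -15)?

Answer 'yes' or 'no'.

Answer: yes

Derivation:
Old min = -15
Change: A[1] -15 -> 49
Changed element was the min; new min must be rechecked.
New min = -8; changed? yes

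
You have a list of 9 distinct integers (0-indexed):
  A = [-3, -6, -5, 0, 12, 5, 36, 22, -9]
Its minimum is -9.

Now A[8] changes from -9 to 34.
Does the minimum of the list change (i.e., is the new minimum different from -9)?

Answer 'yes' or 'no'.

Answer: yes

Derivation:
Old min = -9
Change: A[8] -9 -> 34
Changed element was the min; new min must be rechecked.
New min = -6; changed? yes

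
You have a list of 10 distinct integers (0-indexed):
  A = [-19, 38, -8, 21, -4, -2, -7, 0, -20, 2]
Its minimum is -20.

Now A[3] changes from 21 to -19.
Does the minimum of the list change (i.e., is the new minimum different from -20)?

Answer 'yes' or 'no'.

Answer: no

Derivation:
Old min = -20
Change: A[3] 21 -> -19
Changed element was NOT the min; min changes only if -19 < -20.
New min = -20; changed? no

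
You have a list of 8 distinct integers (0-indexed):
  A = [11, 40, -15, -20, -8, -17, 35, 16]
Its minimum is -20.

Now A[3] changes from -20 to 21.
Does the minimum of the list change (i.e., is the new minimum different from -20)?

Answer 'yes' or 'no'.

Old min = -20
Change: A[3] -20 -> 21
Changed element was the min; new min must be rechecked.
New min = -17; changed? yes

Answer: yes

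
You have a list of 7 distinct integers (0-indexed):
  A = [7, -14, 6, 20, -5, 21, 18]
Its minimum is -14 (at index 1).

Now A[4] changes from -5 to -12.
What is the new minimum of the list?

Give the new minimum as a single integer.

Old min = -14 (at index 1)
Change: A[4] -5 -> -12
Changed element was NOT the old min.
  New min = min(old_min, new_val) = min(-14, -12) = -14

Answer: -14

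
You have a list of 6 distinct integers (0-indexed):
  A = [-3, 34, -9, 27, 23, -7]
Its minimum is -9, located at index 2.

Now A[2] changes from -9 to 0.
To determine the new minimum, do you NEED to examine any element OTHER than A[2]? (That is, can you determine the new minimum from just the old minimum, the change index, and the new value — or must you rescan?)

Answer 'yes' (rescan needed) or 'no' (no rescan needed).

Answer: yes

Derivation:
Old min = -9 at index 2
Change at index 2: -9 -> 0
Index 2 WAS the min and new value 0 > old min -9. Must rescan other elements to find the new min.
Needs rescan: yes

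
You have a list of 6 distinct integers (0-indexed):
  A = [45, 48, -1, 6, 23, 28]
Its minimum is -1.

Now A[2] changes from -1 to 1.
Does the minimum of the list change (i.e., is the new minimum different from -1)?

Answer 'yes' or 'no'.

Old min = -1
Change: A[2] -1 -> 1
Changed element was the min; new min must be rechecked.
New min = 1; changed? yes

Answer: yes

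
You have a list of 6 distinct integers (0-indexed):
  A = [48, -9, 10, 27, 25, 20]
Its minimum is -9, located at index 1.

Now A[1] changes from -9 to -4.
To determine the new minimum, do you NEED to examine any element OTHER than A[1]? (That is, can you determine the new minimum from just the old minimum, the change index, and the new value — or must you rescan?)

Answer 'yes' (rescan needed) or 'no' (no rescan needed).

Old min = -9 at index 1
Change at index 1: -9 -> -4
Index 1 WAS the min and new value -4 > old min -9. Must rescan other elements to find the new min.
Needs rescan: yes

Answer: yes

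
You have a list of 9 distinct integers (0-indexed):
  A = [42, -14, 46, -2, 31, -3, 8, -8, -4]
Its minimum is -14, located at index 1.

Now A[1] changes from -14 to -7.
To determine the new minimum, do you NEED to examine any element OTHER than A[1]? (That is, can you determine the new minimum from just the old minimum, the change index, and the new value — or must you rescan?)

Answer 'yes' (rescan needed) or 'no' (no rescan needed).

Old min = -14 at index 1
Change at index 1: -14 -> -7
Index 1 WAS the min and new value -7 > old min -14. Must rescan other elements to find the new min.
Needs rescan: yes

Answer: yes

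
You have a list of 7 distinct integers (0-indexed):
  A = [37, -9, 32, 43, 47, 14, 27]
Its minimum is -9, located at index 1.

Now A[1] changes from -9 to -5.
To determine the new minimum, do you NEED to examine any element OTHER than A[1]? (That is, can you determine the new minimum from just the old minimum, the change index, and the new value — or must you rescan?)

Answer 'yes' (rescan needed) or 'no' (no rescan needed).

Old min = -9 at index 1
Change at index 1: -9 -> -5
Index 1 WAS the min and new value -5 > old min -9. Must rescan other elements to find the new min.
Needs rescan: yes

Answer: yes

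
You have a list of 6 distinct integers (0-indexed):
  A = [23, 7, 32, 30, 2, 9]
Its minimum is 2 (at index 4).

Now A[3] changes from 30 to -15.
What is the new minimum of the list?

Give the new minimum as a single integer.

Old min = 2 (at index 4)
Change: A[3] 30 -> -15
Changed element was NOT the old min.
  New min = min(old_min, new_val) = min(2, -15) = -15

Answer: -15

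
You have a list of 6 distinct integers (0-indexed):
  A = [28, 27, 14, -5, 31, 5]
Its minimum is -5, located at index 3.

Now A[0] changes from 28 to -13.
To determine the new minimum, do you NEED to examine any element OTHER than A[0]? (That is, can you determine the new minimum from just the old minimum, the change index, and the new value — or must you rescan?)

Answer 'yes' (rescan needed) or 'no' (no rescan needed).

Old min = -5 at index 3
Change at index 0: 28 -> -13
Index 0 was NOT the min. New min = min(-5, -13). No rescan of other elements needed.
Needs rescan: no

Answer: no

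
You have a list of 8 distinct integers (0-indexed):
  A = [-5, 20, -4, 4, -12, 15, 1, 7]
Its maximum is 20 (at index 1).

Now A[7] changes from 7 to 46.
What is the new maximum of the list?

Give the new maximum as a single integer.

Old max = 20 (at index 1)
Change: A[7] 7 -> 46
Changed element was NOT the old max.
  New max = max(old_max, new_val) = max(20, 46) = 46

Answer: 46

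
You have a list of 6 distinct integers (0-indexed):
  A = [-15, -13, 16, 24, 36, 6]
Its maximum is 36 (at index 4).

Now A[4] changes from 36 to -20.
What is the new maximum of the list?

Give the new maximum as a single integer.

Old max = 36 (at index 4)
Change: A[4] 36 -> -20
Changed element WAS the max -> may need rescan.
  Max of remaining elements: 24
  New max = max(-20, 24) = 24

Answer: 24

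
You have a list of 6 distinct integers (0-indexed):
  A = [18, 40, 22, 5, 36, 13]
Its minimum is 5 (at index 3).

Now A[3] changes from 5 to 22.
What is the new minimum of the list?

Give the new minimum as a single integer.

Old min = 5 (at index 3)
Change: A[3] 5 -> 22
Changed element WAS the min. Need to check: is 22 still <= all others?
  Min of remaining elements: 13
  New min = min(22, 13) = 13

Answer: 13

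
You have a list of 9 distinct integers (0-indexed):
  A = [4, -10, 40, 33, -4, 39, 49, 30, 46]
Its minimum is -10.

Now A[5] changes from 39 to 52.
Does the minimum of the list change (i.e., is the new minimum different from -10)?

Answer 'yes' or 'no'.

Old min = -10
Change: A[5] 39 -> 52
Changed element was NOT the min; min changes only if 52 < -10.
New min = -10; changed? no

Answer: no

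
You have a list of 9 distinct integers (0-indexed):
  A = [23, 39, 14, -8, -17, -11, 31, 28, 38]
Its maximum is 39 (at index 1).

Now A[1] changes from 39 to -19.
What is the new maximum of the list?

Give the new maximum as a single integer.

Old max = 39 (at index 1)
Change: A[1] 39 -> -19
Changed element WAS the max -> may need rescan.
  Max of remaining elements: 38
  New max = max(-19, 38) = 38

Answer: 38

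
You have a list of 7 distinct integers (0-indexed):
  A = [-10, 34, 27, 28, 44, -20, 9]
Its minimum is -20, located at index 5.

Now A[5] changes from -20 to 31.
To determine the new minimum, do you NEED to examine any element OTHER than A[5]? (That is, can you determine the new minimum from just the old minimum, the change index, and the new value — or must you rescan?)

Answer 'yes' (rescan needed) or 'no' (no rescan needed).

Answer: yes

Derivation:
Old min = -20 at index 5
Change at index 5: -20 -> 31
Index 5 WAS the min and new value 31 > old min -20. Must rescan other elements to find the new min.
Needs rescan: yes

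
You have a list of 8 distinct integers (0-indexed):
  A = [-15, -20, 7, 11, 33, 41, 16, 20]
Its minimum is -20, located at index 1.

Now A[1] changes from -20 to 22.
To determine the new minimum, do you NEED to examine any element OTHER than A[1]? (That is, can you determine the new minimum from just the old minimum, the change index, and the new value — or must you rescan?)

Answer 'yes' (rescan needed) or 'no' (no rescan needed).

Answer: yes

Derivation:
Old min = -20 at index 1
Change at index 1: -20 -> 22
Index 1 WAS the min and new value 22 > old min -20. Must rescan other elements to find the new min.
Needs rescan: yes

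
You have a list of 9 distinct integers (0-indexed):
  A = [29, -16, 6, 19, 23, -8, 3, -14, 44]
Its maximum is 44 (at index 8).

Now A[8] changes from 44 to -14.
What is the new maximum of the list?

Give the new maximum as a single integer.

Old max = 44 (at index 8)
Change: A[8] 44 -> -14
Changed element WAS the max -> may need rescan.
  Max of remaining elements: 29
  New max = max(-14, 29) = 29

Answer: 29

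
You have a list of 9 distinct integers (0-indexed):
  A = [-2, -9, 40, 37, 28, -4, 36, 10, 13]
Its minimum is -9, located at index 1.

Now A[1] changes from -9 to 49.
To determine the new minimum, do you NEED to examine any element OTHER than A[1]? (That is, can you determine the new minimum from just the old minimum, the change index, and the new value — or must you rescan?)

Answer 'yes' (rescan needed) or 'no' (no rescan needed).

Answer: yes

Derivation:
Old min = -9 at index 1
Change at index 1: -9 -> 49
Index 1 WAS the min and new value 49 > old min -9. Must rescan other elements to find the new min.
Needs rescan: yes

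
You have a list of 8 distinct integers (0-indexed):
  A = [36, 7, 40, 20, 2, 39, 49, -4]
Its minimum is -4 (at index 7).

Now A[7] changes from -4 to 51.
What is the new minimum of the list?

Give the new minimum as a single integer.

Answer: 2

Derivation:
Old min = -4 (at index 7)
Change: A[7] -4 -> 51
Changed element WAS the min. Need to check: is 51 still <= all others?
  Min of remaining elements: 2
  New min = min(51, 2) = 2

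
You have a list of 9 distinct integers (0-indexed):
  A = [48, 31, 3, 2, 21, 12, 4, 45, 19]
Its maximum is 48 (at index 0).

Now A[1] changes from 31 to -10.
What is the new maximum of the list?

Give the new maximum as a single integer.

Old max = 48 (at index 0)
Change: A[1] 31 -> -10
Changed element was NOT the old max.
  New max = max(old_max, new_val) = max(48, -10) = 48

Answer: 48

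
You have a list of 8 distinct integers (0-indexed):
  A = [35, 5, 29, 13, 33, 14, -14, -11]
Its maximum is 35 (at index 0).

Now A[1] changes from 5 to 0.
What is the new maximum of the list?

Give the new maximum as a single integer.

Answer: 35

Derivation:
Old max = 35 (at index 0)
Change: A[1] 5 -> 0
Changed element was NOT the old max.
  New max = max(old_max, new_val) = max(35, 0) = 35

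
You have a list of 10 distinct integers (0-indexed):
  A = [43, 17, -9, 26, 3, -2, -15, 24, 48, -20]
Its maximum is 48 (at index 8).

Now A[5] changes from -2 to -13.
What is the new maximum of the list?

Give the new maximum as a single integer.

Old max = 48 (at index 8)
Change: A[5] -2 -> -13
Changed element was NOT the old max.
  New max = max(old_max, new_val) = max(48, -13) = 48

Answer: 48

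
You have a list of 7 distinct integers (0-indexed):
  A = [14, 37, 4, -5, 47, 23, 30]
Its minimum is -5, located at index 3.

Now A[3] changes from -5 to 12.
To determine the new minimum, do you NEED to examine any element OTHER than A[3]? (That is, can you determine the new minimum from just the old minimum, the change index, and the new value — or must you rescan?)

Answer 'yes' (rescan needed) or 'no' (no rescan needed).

Old min = -5 at index 3
Change at index 3: -5 -> 12
Index 3 WAS the min and new value 12 > old min -5. Must rescan other elements to find the new min.
Needs rescan: yes

Answer: yes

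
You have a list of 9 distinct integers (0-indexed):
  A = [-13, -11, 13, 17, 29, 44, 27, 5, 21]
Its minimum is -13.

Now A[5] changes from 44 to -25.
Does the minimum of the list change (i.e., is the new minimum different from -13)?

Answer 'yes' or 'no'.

Answer: yes

Derivation:
Old min = -13
Change: A[5] 44 -> -25
Changed element was NOT the min; min changes only if -25 < -13.
New min = -25; changed? yes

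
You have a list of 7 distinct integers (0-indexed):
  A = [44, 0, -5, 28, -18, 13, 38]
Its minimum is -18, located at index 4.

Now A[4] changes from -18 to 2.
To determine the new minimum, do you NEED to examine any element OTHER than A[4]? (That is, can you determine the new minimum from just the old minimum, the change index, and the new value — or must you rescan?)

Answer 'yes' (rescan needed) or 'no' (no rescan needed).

Old min = -18 at index 4
Change at index 4: -18 -> 2
Index 4 WAS the min and new value 2 > old min -18. Must rescan other elements to find the new min.
Needs rescan: yes

Answer: yes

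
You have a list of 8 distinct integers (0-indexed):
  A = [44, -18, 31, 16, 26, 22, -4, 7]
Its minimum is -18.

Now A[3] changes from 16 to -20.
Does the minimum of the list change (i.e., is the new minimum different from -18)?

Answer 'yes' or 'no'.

Answer: yes

Derivation:
Old min = -18
Change: A[3] 16 -> -20
Changed element was NOT the min; min changes only if -20 < -18.
New min = -20; changed? yes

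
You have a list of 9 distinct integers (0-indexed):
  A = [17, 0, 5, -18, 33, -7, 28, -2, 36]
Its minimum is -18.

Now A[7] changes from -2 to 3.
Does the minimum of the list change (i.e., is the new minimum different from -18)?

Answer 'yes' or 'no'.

Answer: no

Derivation:
Old min = -18
Change: A[7] -2 -> 3
Changed element was NOT the min; min changes only if 3 < -18.
New min = -18; changed? no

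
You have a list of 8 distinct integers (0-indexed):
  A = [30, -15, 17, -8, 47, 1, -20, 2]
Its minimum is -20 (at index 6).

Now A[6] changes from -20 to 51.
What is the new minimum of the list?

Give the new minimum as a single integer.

Old min = -20 (at index 6)
Change: A[6] -20 -> 51
Changed element WAS the min. Need to check: is 51 still <= all others?
  Min of remaining elements: -15
  New min = min(51, -15) = -15

Answer: -15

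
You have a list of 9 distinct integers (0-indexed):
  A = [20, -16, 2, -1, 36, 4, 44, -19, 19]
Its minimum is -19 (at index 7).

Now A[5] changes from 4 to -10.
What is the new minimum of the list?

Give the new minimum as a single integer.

Answer: -19

Derivation:
Old min = -19 (at index 7)
Change: A[5] 4 -> -10
Changed element was NOT the old min.
  New min = min(old_min, new_val) = min(-19, -10) = -19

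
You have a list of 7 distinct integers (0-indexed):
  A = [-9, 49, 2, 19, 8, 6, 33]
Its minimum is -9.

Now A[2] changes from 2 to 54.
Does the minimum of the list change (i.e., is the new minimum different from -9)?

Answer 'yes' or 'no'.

Answer: no

Derivation:
Old min = -9
Change: A[2] 2 -> 54
Changed element was NOT the min; min changes only if 54 < -9.
New min = -9; changed? no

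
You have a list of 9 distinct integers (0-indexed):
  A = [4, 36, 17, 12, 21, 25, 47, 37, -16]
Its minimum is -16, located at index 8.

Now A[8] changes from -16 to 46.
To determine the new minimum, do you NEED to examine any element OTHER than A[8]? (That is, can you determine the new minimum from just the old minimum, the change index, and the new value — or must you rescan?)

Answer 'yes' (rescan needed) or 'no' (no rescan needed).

Answer: yes

Derivation:
Old min = -16 at index 8
Change at index 8: -16 -> 46
Index 8 WAS the min and new value 46 > old min -16. Must rescan other elements to find the new min.
Needs rescan: yes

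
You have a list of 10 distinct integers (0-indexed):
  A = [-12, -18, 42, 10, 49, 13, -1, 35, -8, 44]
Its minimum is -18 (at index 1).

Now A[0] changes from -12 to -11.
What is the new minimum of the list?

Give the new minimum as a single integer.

Old min = -18 (at index 1)
Change: A[0] -12 -> -11
Changed element was NOT the old min.
  New min = min(old_min, new_val) = min(-18, -11) = -18

Answer: -18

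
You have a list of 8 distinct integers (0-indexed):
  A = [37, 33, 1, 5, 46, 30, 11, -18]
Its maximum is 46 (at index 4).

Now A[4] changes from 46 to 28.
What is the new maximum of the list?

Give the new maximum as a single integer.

Answer: 37

Derivation:
Old max = 46 (at index 4)
Change: A[4] 46 -> 28
Changed element WAS the max -> may need rescan.
  Max of remaining elements: 37
  New max = max(28, 37) = 37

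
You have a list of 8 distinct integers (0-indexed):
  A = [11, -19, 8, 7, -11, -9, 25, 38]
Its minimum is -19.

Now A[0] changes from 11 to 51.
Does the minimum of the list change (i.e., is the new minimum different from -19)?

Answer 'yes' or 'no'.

Old min = -19
Change: A[0] 11 -> 51
Changed element was NOT the min; min changes only if 51 < -19.
New min = -19; changed? no

Answer: no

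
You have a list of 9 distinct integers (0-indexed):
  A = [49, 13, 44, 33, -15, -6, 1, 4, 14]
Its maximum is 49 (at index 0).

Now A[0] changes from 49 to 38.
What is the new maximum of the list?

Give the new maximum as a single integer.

Answer: 44

Derivation:
Old max = 49 (at index 0)
Change: A[0] 49 -> 38
Changed element WAS the max -> may need rescan.
  Max of remaining elements: 44
  New max = max(38, 44) = 44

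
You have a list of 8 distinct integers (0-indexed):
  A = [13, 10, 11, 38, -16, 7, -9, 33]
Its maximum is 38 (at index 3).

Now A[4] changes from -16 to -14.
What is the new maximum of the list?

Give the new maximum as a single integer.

Old max = 38 (at index 3)
Change: A[4] -16 -> -14
Changed element was NOT the old max.
  New max = max(old_max, new_val) = max(38, -14) = 38

Answer: 38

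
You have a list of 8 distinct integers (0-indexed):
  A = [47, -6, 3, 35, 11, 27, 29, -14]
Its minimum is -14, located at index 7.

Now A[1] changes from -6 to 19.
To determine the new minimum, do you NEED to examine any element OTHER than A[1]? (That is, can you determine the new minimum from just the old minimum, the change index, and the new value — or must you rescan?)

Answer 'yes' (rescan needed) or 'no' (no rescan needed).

Old min = -14 at index 7
Change at index 1: -6 -> 19
Index 1 was NOT the min. New min = min(-14, 19). No rescan of other elements needed.
Needs rescan: no

Answer: no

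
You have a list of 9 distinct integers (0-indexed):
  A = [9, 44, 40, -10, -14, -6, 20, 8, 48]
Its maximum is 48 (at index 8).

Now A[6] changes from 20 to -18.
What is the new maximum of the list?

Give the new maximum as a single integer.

Old max = 48 (at index 8)
Change: A[6] 20 -> -18
Changed element was NOT the old max.
  New max = max(old_max, new_val) = max(48, -18) = 48

Answer: 48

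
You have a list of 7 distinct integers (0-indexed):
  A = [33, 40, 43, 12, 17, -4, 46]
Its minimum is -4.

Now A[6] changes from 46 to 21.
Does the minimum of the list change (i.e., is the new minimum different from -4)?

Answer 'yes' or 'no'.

Old min = -4
Change: A[6] 46 -> 21
Changed element was NOT the min; min changes only if 21 < -4.
New min = -4; changed? no

Answer: no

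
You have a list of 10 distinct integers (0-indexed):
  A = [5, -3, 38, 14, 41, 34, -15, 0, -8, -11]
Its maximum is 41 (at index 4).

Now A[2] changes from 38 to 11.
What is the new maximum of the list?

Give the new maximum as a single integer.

Old max = 41 (at index 4)
Change: A[2] 38 -> 11
Changed element was NOT the old max.
  New max = max(old_max, new_val) = max(41, 11) = 41

Answer: 41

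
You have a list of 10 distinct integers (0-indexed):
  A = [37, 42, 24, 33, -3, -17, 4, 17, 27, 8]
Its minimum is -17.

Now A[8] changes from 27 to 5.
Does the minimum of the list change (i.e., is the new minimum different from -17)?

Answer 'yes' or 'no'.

Old min = -17
Change: A[8] 27 -> 5
Changed element was NOT the min; min changes only if 5 < -17.
New min = -17; changed? no

Answer: no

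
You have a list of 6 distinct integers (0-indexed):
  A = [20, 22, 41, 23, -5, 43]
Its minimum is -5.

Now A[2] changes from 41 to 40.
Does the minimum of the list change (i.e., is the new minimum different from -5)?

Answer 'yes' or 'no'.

Answer: no

Derivation:
Old min = -5
Change: A[2] 41 -> 40
Changed element was NOT the min; min changes only if 40 < -5.
New min = -5; changed? no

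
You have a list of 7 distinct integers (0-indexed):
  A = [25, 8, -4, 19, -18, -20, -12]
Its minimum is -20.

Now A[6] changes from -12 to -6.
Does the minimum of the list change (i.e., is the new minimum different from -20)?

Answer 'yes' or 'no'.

Answer: no

Derivation:
Old min = -20
Change: A[6] -12 -> -6
Changed element was NOT the min; min changes only if -6 < -20.
New min = -20; changed? no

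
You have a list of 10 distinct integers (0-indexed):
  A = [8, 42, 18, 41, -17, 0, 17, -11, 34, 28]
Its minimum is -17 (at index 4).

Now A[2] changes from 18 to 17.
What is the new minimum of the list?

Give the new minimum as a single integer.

Old min = -17 (at index 4)
Change: A[2] 18 -> 17
Changed element was NOT the old min.
  New min = min(old_min, new_val) = min(-17, 17) = -17

Answer: -17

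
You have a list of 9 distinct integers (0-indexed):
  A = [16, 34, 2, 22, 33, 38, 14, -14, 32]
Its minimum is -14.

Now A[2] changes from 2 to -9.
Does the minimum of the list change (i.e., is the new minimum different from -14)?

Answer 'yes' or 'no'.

Old min = -14
Change: A[2] 2 -> -9
Changed element was NOT the min; min changes only if -9 < -14.
New min = -14; changed? no

Answer: no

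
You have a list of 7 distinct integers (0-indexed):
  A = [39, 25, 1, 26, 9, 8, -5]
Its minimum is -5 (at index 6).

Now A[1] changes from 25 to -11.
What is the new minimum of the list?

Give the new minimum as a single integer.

Answer: -11

Derivation:
Old min = -5 (at index 6)
Change: A[1] 25 -> -11
Changed element was NOT the old min.
  New min = min(old_min, new_val) = min(-5, -11) = -11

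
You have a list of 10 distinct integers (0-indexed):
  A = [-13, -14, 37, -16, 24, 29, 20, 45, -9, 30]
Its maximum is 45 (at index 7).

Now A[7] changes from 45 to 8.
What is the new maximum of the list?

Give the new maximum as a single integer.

Old max = 45 (at index 7)
Change: A[7] 45 -> 8
Changed element WAS the max -> may need rescan.
  Max of remaining elements: 37
  New max = max(8, 37) = 37

Answer: 37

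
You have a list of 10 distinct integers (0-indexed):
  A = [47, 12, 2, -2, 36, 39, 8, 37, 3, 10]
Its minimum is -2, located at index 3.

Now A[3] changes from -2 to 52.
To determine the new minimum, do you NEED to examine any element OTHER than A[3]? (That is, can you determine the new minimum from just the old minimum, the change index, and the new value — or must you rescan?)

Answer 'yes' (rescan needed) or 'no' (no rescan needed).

Old min = -2 at index 3
Change at index 3: -2 -> 52
Index 3 WAS the min and new value 52 > old min -2. Must rescan other elements to find the new min.
Needs rescan: yes

Answer: yes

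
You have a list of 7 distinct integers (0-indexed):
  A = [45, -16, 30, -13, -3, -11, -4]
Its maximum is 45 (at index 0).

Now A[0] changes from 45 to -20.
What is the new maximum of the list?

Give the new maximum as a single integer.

Answer: 30

Derivation:
Old max = 45 (at index 0)
Change: A[0] 45 -> -20
Changed element WAS the max -> may need rescan.
  Max of remaining elements: 30
  New max = max(-20, 30) = 30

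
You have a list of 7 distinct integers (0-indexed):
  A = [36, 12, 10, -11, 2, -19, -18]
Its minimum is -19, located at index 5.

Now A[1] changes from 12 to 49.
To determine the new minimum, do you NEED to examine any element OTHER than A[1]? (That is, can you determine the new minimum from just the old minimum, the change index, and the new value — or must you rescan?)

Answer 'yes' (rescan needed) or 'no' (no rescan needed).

Answer: no

Derivation:
Old min = -19 at index 5
Change at index 1: 12 -> 49
Index 1 was NOT the min. New min = min(-19, 49). No rescan of other elements needed.
Needs rescan: no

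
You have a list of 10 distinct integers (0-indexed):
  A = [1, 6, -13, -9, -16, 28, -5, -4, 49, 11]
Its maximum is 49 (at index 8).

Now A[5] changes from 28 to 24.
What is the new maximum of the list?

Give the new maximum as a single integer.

Old max = 49 (at index 8)
Change: A[5] 28 -> 24
Changed element was NOT the old max.
  New max = max(old_max, new_val) = max(49, 24) = 49

Answer: 49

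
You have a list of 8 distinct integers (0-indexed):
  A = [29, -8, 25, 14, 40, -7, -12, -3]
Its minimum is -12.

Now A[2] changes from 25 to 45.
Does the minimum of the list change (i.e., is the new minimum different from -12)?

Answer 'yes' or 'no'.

Old min = -12
Change: A[2] 25 -> 45
Changed element was NOT the min; min changes only if 45 < -12.
New min = -12; changed? no

Answer: no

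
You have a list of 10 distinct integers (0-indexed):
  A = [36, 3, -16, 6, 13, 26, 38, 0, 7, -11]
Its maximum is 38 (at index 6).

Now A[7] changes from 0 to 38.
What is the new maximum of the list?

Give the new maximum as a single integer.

Old max = 38 (at index 6)
Change: A[7] 0 -> 38
Changed element was NOT the old max.
  New max = max(old_max, new_val) = max(38, 38) = 38

Answer: 38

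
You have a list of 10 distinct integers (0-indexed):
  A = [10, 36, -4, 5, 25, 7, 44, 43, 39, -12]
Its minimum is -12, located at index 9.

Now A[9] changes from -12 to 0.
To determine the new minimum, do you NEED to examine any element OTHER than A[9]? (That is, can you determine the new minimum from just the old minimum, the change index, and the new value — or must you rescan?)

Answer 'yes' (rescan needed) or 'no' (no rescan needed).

Answer: yes

Derivation:
Old min = -12 at index 9
Change at index 9: -12 -> 0
Index 9 WAS the min and new value 0 > old min -12. Must rescan other elements to find the new min.
Needs rescan: yes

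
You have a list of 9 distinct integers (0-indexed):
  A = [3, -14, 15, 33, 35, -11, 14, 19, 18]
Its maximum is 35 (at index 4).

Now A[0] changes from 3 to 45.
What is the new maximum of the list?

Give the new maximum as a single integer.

Answer: 45

Derivation:
Old max = 35 (at index 4)
Change: A[0] 3 -> 45
Changed element was NOT the old max.
  New max = max(old_max, new_val) = max(35, 45) = 45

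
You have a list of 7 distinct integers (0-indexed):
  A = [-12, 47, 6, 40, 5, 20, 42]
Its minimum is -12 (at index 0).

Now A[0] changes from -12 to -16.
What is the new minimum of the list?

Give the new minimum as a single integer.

Answer: -16

Derivation:
Old min = -12 (at index 0)
Change: A[0] -12 -> -16
Changed element WAS the min. Need to check: is -16 still <= all others?
  Min of remaining elements: 5
  New min = min(-16, 5) = -16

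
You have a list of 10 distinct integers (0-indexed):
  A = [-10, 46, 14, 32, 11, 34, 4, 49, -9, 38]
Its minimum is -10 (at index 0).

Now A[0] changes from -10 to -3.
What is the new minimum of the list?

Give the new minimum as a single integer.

Answer: -9

Derivation:
Old min = -10 (at index 0)
Change: A[0] -10 -> -3
Changed element WAS the min. Need to check: is -3 still <= all others?
  Min of remaining elements: -9
  New min = min(-3, -9) = -9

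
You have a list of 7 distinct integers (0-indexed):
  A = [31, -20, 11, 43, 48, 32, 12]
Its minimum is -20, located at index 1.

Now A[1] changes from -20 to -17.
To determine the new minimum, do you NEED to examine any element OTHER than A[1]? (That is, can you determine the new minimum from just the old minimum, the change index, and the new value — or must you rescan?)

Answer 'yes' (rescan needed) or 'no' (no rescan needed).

Old min = -20 at index 1
Change at index 1: -20 -> -17
Index 1 WAS the min and new value -17 > old min -20. Must rescan other elements to find the new min.
Needs rescan: yes

Answer: yes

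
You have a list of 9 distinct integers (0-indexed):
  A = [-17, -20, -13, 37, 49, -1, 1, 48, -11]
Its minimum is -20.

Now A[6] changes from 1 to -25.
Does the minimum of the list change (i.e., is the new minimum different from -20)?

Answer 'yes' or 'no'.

Answer: yes

Derivation:
Old min = -20
Change: A[6] 1 -> -25
Changed element was NOT the min; min changes only if -25 < -20.
New min = -25; changed? yes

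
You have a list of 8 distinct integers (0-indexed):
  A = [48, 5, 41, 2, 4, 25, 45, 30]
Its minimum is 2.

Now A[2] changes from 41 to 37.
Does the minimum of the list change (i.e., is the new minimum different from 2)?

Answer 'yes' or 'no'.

Answer: no

Derivation:
Old min = 2
Change: A[2] 41 -> 37
Changed element was NOT the min; min changes only if 37 < 2.
New min = 2; changed? no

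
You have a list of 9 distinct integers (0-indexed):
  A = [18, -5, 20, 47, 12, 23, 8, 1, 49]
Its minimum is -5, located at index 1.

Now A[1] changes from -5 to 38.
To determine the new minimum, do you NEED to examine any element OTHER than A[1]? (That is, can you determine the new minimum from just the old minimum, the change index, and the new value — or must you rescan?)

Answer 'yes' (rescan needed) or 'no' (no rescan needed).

Answer: yes

Derivation:
Old min = -5 at index 1
Change at index 1: -5 -> 38
Index 1 WAS the min and new value 38 > old min -5. Must rescan other elements to find the new min.
Needs rescan: yes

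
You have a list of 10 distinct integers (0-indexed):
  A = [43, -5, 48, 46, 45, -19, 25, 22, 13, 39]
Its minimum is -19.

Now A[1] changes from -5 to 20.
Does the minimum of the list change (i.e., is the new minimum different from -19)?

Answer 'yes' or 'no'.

Old min = -19
Change: A[1] -5 -> 20
Changed element was NOT the min; min changes only if 20 < -19.
New min = -19; changed? no

Answer: no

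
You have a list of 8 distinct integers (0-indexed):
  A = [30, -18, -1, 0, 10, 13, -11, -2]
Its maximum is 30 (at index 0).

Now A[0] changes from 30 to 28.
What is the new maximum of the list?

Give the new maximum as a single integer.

Old max = 30 (at index 0)
Change: A[0] 30 -> 28
Changed element WAS the max -> may need rescan.
  Max of remaining elements: 13
  New max = max(28, 13) = 28

Answer: 28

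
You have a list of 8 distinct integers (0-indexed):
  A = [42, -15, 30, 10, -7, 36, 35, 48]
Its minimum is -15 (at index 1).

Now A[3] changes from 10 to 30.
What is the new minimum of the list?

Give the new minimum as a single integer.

Old min = -15 (at index 1)
Change: A[3] 10 -> 30
Changed element was NOT the old min.
  New min = min(old_min, new_val) = min(-15, 30) = -15

Answer: -15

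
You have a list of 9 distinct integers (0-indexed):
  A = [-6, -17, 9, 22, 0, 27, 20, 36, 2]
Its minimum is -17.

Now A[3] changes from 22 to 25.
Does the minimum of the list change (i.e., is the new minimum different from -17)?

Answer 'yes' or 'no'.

Answer: no

Derivation:
Old min = -17
Change: A[3] 22 -> 25
Changed element was NOT the min; min changes only if 25 < -17.
New min = -17; changed? no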